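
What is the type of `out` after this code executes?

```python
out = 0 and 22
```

'and' returns the first falsy value (0, which is int)

int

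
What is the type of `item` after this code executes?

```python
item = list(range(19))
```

list(range(...)) returns list

list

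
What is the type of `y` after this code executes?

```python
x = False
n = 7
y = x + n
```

bool + int returns int (False is 0, so 0 + 7 = 7)

int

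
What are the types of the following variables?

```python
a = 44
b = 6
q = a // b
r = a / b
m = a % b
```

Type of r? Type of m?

int / int returns float; int % int returns int

float, int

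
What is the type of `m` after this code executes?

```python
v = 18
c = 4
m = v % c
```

int % int returns int (18 % 4 = 2)

int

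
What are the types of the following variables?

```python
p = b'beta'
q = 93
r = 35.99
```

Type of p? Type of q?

p is bytes; q is int

bytes, int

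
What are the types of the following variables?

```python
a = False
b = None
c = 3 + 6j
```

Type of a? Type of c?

a is bool; c is complex

bool, complex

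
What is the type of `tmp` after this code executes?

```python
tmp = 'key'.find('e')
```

str.find() returns int (index, or -1)

int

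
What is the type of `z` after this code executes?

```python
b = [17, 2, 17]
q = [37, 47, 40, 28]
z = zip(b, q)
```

zip() returns a zip iterator object

zip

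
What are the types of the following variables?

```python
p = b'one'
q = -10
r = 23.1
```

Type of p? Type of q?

p is bytes; q is int

bytes, int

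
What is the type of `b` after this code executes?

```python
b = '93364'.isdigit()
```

str.isdigit() returns bool

bool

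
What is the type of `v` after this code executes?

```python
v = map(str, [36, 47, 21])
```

map() returns a map iterator object

map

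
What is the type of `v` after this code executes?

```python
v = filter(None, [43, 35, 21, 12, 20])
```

filter() returns a filter iterator object

filter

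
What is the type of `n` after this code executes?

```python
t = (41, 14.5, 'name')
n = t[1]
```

Index 1 of tuple is 14.5 which is float

float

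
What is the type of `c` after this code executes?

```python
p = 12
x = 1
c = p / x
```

int / int always returns float in Python 3 (12 / 1 = 12)

float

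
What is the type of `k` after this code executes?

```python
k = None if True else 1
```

Ternary: condition is True, if branch (None) taken → NoneType

NoneType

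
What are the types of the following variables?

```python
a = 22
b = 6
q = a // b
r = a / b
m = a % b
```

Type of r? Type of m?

int / int returns float; int % int returns int

float, int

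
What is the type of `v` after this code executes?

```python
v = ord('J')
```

ord() returns int (Unicode code point)

int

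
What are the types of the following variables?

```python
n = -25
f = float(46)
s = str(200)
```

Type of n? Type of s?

n is int; s is str

int, str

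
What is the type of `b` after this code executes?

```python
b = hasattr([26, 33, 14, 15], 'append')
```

hasattr() returns bool

bool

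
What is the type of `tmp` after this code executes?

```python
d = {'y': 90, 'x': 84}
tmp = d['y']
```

Accessing dict[str, int] with key 'y' returns int value 90

int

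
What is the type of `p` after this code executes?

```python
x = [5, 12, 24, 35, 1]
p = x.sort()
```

list.sort() returns None (sorts in place)

NoneType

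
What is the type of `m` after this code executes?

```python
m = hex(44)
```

hex() returns str representation

str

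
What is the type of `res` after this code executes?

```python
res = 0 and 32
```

'and' returns the first falsy value (0, which is int)

int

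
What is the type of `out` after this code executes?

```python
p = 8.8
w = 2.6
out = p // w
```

float // float returns float (floor division preserves float type)

float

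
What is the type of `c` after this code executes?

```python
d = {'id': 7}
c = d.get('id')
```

dict.get() returns the value (int) when key is found

int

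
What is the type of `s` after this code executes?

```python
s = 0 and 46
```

'and' returns the first falsy value (0, which is int)

int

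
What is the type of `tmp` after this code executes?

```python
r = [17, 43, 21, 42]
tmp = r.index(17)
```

list.index() returns int

int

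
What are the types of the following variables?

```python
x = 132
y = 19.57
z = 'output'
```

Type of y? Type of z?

y is float; z is str

float, str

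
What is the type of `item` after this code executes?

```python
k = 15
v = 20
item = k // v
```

int // int returns int (15 // 20 = 0)

int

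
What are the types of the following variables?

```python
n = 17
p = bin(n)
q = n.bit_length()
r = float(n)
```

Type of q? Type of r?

int.bit_length() returns int; float() returns float

int, float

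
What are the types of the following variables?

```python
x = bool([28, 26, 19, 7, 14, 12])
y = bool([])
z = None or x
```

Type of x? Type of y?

bool() returns bool; bool() returns bool

bool, bool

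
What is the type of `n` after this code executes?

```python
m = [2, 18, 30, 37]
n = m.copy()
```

list.copy() returns list

list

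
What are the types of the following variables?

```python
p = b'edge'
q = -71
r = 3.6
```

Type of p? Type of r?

p is bytes; r is float

bytes, float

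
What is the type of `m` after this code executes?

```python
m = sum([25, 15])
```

sum() of ints returns int

int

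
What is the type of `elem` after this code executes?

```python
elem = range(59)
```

range() returns a range object

range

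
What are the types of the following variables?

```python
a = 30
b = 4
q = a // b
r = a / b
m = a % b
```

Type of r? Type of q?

int / int returns float; int // int returns int

float, int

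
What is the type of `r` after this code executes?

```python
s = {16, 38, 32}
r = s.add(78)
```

set.add() returns None (mutates in place)

NoneType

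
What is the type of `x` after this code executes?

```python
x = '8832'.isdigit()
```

str.isdigit() returns bool

bool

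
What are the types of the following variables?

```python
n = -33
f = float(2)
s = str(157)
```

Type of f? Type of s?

f is float; s is str

float, str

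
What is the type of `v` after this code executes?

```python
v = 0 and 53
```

'and' returns the first falsy value (0, which is int)

int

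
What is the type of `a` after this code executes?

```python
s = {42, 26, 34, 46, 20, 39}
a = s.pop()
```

Popping from a set of ints returns int

int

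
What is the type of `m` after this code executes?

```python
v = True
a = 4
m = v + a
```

bool + int returns int (True is 1, so 1 + 4 = 5)

int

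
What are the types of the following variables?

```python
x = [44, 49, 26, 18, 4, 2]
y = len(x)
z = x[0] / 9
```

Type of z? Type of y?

int / int returns float; len() returns int

float, int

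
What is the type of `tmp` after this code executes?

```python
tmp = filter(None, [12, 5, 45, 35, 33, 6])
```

filter() returns a filter iterator object

filter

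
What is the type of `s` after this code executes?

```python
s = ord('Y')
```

ord() returns int (Unicode code point)

int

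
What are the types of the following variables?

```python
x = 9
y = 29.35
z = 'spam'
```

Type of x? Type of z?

x is int; z is str

int, str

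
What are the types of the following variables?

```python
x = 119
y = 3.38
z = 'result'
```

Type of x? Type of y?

x is int; y is float

int, float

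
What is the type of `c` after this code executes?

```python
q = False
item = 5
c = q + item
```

bool + int returns int (False is 0, so 0 + 5 = 5)

int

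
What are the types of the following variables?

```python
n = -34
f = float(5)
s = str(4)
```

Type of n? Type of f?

n is int; f is float

int, float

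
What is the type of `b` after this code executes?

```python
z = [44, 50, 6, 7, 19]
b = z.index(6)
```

list.index() returns int

int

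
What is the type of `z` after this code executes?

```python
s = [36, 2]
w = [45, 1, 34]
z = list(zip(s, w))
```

list(zip(...)) returns a list of tuples

list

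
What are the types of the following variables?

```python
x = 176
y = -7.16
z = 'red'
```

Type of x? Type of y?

x is int; y is float

int, float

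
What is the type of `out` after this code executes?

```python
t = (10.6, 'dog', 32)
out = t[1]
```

Index 1 of tuple is 'dog' which is str

str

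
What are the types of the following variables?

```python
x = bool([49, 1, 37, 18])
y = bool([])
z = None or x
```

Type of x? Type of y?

bool() returns bool; bool() returns bool

bool, bool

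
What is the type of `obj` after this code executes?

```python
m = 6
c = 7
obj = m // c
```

int // int returns int (6 // 7 = 0)

int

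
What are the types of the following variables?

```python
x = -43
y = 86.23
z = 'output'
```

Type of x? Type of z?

x is int; z is str

int, str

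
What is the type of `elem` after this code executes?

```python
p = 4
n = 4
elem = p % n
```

int % int returns int (4 % 4 = 0)

int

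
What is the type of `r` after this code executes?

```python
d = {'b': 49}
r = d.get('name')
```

dict.get() returns None when key 'name' is not found and no default given

NoneType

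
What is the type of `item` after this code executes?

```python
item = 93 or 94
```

'or' returns the first truthy value (93, which is int)

int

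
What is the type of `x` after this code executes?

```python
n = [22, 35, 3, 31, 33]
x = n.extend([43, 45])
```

list.extend() returns None

NoneType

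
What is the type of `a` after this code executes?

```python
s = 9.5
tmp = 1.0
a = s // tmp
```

float // float returns float (floor division preserves float type)

float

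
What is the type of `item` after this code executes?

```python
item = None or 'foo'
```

'or' with None returns the other value ('foo', str)

str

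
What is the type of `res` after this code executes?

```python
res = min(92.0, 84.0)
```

min() of floats returns float

float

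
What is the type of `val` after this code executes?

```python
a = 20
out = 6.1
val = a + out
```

int + float returns float (20 + 6.1 = 26.1)

float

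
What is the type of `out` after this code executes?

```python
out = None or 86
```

'or' with None returns the other value (86, int)

int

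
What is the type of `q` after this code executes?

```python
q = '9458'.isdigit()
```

str.isdigit() returns bool

bool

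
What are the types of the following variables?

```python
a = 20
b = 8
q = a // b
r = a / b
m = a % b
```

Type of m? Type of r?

int % int returns int; int / int returns float

int, float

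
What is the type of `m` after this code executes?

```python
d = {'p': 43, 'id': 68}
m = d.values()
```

.values() returns a dict_values view object

dict_values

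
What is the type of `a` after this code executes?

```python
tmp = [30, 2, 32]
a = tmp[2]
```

Indexing a list of ints returns int (tmp[2] = 32)

int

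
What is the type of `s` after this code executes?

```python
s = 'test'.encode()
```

str.encode() returns bytes

bytes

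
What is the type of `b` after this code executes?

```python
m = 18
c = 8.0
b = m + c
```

int + float returns float (18 + 8.0 = 26.0)

float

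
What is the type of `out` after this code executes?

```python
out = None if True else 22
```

Ternary: condition is True, if branch (None) taken → NoneType

NoneType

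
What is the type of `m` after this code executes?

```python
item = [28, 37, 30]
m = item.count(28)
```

list.count() returns int

int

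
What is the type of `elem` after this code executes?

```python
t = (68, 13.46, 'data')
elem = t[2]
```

Index 2 of tuple is 'data' which is str

str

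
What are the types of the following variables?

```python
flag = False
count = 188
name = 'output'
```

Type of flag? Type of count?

flag is bool; count is int

bool, int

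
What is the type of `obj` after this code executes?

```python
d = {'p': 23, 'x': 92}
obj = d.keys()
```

.keys() returns a dict_keys view object

dict_keys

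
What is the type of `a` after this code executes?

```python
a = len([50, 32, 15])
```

len() always returns int

int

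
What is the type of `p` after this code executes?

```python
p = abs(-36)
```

abs() of int returns int

int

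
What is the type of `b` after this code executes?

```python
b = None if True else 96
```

Ternary: condition is True, if branch (None) taken → NoneType

NoneType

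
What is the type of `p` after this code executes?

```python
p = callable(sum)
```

callable() returns bool

bool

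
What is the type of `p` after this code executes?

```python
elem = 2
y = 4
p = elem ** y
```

int ** positive int returns int (2 ** 4 = 16)

int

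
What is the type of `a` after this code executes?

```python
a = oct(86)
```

oct() returns str representation

str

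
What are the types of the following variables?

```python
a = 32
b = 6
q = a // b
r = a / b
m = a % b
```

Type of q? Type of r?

int // int returns int; int / int returns float

int, float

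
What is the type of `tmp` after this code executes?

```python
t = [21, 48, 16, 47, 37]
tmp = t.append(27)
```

list.append() returns None (mutates in place)

NoneType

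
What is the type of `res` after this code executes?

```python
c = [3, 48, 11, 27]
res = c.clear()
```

list.clear() returns None

NoneType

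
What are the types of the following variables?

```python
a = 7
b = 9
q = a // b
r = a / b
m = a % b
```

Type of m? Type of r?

int % int returns int; int / int returns float

int, float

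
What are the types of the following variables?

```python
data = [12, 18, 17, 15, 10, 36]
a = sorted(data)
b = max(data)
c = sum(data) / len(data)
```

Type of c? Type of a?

int / int returns float; sorted() returns list

float, list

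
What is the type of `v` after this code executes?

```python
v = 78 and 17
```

'and' returns the last value when all truthy (17, which is int)

int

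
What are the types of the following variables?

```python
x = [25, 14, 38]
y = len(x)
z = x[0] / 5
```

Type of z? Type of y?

int / int returns float; len() returns int

float, int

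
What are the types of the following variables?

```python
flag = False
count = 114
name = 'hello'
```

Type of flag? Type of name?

flag is bool; name is str

bool, str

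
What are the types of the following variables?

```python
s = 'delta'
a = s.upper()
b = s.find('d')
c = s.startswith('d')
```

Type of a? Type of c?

str.upper() returns str; str.startswith() returns bool

str, bool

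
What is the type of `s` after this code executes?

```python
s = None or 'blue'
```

'or' with None returns the other value ('blue', str)

str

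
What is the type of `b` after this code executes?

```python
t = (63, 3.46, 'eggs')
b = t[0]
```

Index 0 of tuple is 63 which is int

int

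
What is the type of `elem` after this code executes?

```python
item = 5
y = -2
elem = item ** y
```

int ** negative int returns float

float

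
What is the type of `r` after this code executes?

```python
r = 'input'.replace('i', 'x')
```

str.replace() returns str

str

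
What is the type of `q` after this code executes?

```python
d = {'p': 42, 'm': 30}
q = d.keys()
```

.keys() returns a dict_keys view object

dict_keys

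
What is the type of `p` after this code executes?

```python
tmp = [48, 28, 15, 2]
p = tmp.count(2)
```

list.count() returns int

int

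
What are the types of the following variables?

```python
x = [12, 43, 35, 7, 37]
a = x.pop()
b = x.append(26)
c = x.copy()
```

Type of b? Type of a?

list.append() returns None; list.pop() returns the element (int)

NoneType, int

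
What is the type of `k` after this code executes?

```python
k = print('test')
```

print() returns None

NoneType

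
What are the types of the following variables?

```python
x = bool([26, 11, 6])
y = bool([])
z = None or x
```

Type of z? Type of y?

None or <bool> returns the bool; bool() returns bool

bool, bool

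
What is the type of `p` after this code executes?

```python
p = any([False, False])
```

any() returns bool

bool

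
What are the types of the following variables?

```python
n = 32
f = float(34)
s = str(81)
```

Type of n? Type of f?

n is int; f is float

int, float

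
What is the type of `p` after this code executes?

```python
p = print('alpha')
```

print() returns None

NoneType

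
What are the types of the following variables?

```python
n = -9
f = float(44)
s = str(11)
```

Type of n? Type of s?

n is int; s is str

int, str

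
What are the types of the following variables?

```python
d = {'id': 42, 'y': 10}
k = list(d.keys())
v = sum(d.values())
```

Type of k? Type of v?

list(...) returns list; sum of int values returns int

list, int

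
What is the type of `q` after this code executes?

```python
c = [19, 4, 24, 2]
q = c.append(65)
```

list.append() returns None (mutates in place)

NoneType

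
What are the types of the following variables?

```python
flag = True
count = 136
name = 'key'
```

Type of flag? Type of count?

flag is bool; count is int

bool, int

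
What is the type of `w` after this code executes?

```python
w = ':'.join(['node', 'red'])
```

str.join() returns str

str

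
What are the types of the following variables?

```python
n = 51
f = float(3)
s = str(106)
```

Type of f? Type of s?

f is float; s is str

float, str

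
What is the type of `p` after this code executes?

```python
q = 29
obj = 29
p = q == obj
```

Equality comparison returns bool

bool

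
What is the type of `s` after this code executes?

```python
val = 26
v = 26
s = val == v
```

Equality comparison returns bool

bool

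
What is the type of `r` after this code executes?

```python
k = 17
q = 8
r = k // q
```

int // int returns int (17 // 8 = 2)

int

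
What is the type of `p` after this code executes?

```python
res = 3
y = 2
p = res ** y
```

int ** positive int returns int (3 ** 2 = 9)

int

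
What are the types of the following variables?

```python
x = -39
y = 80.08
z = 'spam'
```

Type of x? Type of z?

x is int; z is str

int, str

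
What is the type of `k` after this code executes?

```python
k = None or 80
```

'or' with None returns the other value (80, int)

int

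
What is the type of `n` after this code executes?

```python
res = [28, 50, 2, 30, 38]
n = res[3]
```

Indexing a list of ints returns int (res[3] = 30)

int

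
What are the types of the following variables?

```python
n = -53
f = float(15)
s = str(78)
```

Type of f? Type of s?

f is float; s is str

float, str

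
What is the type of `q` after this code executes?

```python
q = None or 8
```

'or' with None returns the other value (8, int)

int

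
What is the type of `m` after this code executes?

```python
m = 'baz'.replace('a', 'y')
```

str.replace() returns str

str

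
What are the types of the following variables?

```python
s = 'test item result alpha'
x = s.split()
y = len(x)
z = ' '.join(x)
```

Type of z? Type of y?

str.join() returns str; len() returns int

str, int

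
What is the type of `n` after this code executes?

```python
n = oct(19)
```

oct() returns str representation

str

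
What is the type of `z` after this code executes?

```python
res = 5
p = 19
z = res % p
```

int % int returns int (5 % 19 = 5)

int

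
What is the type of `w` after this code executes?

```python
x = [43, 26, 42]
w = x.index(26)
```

list.index() returns int

int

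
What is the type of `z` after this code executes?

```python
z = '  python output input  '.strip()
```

str.strip() returns str

str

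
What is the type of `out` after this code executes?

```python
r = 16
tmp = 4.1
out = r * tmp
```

int * float returns float (16 * 4.1 = 65.6)

float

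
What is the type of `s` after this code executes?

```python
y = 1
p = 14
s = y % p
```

int % int returns int (1 % 14 = 1)

int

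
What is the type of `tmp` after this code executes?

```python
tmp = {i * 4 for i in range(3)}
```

A set comprehension {expr for x in iterable} produces a set

set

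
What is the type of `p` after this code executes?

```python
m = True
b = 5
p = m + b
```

bool + int returns int (True is 1, so 1 + 5 = 6)

int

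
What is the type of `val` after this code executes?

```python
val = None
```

None has type NoneType

NoneType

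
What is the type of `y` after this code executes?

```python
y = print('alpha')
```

print() returns None

NoneType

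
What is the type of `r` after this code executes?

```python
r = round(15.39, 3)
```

round() with ndigits arg returns float

float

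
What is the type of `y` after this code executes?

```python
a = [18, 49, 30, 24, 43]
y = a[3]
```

Indexing a list of ints returns int (a[3] = 24)

int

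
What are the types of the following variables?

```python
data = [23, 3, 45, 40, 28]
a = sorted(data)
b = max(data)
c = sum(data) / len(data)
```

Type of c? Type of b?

int / int returns float; max of ints returns int

float, int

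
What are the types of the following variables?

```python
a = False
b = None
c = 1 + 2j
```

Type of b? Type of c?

b is NoneType; c is complex

NoneType, complex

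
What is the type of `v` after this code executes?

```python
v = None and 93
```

'and' returns first falsy value (None)

NoneType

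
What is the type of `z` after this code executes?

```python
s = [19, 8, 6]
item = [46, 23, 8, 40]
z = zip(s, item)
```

zip() returns a zip iterator object

zip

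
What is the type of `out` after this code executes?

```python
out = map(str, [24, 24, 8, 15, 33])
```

map() returns a map iterator object

map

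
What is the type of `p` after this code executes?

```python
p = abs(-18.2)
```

abs() of float returns float

float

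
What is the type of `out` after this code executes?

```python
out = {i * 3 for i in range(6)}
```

A set comprehension {expr for x in iterable} produces a set

set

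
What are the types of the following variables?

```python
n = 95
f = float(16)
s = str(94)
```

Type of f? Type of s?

f is float; s is str

float, str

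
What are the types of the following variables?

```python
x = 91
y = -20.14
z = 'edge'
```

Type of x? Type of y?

x is int; y is float

int, float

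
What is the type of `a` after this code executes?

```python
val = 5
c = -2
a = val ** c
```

int ** negative int returns float

float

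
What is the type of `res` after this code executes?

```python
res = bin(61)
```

bin() returns str representation

str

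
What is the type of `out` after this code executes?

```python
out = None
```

None has type NoneType

NoneType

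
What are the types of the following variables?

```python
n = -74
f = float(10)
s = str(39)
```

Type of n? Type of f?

n is int; f is float

int, float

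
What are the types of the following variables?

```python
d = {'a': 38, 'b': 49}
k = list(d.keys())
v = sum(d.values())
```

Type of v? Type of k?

sum of int values returns int; list(...) returns list

int, list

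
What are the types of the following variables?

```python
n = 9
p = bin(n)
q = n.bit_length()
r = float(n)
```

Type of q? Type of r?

int.bit_length() returns int; float() returns float

int, float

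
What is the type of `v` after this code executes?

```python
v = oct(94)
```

oct() returns str representation

str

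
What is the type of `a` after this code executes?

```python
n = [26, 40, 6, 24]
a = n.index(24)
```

list.index() returns int

int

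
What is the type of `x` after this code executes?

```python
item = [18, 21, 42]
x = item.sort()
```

list.sort() returns None (sorts in place)

NoneType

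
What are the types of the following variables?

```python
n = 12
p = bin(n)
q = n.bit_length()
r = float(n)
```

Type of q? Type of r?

int.bit_length() returns int; float() returns float

int, float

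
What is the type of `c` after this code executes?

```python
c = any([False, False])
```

any() returns bool

bool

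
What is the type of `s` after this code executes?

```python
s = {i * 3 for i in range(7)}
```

A set comprehension {expr for x in iterable} produces a set

set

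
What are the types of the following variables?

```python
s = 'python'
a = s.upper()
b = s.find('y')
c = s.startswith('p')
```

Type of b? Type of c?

str.find() returns int; str.startswith() returns bool

int, bool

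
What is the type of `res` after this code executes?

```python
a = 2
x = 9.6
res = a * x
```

int * float returns float (2 * 9.6 = 19.2)

float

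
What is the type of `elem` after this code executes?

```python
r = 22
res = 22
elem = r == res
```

Equality comparison returns bool

bool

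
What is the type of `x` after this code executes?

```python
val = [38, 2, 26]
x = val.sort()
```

list.sort() returns None (sorts in place)

NoneType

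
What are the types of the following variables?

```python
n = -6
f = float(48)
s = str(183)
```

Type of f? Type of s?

f is float; s is str

float, str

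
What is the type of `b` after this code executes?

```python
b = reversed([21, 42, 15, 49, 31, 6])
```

reversed() on a list returns a list_reverseiterator

list_reverseiterator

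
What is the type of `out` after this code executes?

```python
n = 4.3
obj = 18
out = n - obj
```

float - int returns float (4.3 - 18 = -13.7)

float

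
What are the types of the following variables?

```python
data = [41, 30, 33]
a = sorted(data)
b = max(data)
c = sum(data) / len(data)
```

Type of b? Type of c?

max of ints returns int; int / int returns float

int, float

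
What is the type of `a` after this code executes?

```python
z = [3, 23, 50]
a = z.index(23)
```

list.index() returns int

int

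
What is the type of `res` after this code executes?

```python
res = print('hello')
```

print() returns None

NoneType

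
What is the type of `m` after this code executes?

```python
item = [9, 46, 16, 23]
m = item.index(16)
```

list.index() returns int

int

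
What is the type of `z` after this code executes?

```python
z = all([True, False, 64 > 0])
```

all() returns bool

bool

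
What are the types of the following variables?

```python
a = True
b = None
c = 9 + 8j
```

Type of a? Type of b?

a is bool; b is NoneType

bool, NoneType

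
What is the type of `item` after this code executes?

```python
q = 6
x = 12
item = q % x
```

int % int returns int (6 % 12 = 6)

int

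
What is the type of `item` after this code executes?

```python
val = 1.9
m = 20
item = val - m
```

float - int returns float (1.9 - 20 = -18.1)

float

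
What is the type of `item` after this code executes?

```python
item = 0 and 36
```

'and' returns the first falsy value (0, which is int)

int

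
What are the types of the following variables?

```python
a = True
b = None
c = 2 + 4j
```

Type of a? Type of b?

a is bool; b is NoneType

bool, NoneType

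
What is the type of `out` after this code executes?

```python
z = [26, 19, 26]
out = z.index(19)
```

list.index() returns int

int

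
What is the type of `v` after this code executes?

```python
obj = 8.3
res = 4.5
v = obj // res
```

float // float returns float (floor division preserves float type)

float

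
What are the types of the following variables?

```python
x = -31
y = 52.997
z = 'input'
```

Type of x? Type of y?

x is int; y is float

int, float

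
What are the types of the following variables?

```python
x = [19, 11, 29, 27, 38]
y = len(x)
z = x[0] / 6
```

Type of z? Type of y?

int / int returns float; len() returns int

float, int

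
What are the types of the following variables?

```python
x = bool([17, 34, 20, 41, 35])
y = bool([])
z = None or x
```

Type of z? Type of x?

None or <bool> returns the bool; bool() returns bool

bool, bool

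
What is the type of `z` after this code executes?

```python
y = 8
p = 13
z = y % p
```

int % int returns int (8 % 13 = 8)

int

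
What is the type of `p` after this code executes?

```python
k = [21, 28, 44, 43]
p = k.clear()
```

list.clear() returns None

NoneType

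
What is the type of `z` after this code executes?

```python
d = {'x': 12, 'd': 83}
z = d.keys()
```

.keys() returns a dict_keys view object

dict_keys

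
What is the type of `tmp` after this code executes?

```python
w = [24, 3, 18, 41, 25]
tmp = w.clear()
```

list.clear() returns None

NoneType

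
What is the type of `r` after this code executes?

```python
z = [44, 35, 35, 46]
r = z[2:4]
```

Slicing a list always returns a list

list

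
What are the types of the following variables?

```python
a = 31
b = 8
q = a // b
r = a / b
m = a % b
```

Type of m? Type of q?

int % int returns int; int // int returns int

int, int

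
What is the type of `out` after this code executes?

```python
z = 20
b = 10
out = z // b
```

int // int returns int (20 // 10 = 2)

int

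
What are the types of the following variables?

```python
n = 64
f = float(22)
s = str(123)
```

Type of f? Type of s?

f is float; s is str

float, str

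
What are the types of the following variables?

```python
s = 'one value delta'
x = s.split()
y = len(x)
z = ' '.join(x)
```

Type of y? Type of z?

len() returns int; str.join() returns str

int, str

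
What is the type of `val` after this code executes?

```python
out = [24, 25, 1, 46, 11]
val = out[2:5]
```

Slicing a list always returns a list

list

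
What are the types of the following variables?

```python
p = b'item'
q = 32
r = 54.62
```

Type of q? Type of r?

q is int; r is float

int, float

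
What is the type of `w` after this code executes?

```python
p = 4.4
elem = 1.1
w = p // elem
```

float // float returns float (floor division preserves float type)

float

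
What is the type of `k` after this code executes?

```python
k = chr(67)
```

chr() returns str (single character)

str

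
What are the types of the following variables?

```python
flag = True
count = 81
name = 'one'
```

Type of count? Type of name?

count is int; name is str

int, str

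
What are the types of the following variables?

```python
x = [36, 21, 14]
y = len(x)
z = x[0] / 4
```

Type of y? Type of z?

len() returns int; int / int returns float

int, float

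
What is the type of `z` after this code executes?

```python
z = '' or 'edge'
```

'or' returns first truthy value ('edge', which is str)

str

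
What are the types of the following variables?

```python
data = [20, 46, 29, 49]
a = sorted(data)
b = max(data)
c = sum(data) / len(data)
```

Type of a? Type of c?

sorted() returns list; int / int returns float

list, float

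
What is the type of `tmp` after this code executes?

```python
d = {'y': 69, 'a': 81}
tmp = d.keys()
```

.keys() returns a dict_keys view object

dict_keys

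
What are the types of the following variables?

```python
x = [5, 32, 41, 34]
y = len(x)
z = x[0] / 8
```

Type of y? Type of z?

len() returns int; int / int returns float

int, float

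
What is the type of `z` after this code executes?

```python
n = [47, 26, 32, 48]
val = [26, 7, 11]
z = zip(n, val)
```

zip() returns a zip iterator object

zip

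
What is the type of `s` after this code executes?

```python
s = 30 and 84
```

'and' returns the last value when all truthy (84, which is int)

int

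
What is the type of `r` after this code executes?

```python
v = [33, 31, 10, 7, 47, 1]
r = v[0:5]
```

Slicing a list always returns a list

list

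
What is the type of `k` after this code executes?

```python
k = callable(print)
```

callable() returns bool

bool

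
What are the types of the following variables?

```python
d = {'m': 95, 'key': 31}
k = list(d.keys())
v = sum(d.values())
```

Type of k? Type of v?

list(...) returns list; sum of int values returns int

list, int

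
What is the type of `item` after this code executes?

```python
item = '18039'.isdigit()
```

str.isdigit() returns bool

bool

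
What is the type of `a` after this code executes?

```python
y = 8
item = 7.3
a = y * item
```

int * float returns float (8 * 7.3 = 58.4)

float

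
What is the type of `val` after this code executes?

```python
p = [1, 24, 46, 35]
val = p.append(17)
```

list.append() returns None (mutates in place)

NoneType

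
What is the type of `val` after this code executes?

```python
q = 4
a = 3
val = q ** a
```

int ** positive int returns int (4 ** 3 = 64)

int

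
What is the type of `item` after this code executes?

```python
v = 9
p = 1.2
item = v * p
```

int * float returns float (9 * 1.2 = 10.8)

float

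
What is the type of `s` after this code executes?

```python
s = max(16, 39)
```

max() of ints returns int

int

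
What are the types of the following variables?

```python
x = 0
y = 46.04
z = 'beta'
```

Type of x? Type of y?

x is int; y is float

int, float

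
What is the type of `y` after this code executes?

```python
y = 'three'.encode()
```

str.encode() returns bytes

bytes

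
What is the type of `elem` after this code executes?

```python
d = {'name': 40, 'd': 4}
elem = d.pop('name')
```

dict.pop() returns the value (int)

int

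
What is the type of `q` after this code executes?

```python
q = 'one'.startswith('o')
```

str.startswith() returns bool

bool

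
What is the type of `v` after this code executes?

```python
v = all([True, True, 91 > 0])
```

all() returns bool

bool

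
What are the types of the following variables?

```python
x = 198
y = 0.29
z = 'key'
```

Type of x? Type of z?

x is int; z is str

int, str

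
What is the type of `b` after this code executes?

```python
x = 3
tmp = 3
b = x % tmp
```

int % int returns int (3 % 3 = 0)

int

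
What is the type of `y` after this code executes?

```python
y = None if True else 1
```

Ternary: condition is True, if branch (None) taken → NoneType

NoneType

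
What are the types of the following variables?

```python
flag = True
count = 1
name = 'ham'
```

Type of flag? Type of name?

flag is bool; name is str

bool, str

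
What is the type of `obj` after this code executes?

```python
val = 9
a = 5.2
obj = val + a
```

int + float returns float (9 + 5.2 = 14.2)

float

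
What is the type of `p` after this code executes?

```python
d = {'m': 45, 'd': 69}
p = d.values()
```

.values() returns a dict_values view object

dict_values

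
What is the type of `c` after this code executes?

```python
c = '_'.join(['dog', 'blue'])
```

str.join() returns str

str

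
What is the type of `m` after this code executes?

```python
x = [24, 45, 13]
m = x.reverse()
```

list.reverse() returns None

NoneType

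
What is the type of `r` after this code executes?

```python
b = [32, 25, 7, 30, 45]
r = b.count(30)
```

list.count() returns int

int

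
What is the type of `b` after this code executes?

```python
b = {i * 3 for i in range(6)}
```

A set comprehension {expr for x in iterable} produces a set

set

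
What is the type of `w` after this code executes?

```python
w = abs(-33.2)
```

abs() of float returns float

float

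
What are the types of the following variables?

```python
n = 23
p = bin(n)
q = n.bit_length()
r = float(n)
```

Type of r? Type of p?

float() returns float; bin() returns str

float, str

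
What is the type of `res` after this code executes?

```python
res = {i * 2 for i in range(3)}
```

A set comprehension {expr for x in iterable} produces a set

set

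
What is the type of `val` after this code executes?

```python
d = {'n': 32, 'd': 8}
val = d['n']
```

Accessing dict[str, int] with key 'n' returns int value 32

int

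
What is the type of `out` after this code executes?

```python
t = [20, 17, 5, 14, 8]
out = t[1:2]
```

Slicing a list always returns a list

list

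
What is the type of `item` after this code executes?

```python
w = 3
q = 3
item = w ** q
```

int ** positive int returns int (3 ** 3 = 27)

int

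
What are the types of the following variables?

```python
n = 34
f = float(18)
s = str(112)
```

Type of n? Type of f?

n is int; f is float

int, float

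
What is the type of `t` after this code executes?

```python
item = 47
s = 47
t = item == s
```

Equality comparison returns bool

bool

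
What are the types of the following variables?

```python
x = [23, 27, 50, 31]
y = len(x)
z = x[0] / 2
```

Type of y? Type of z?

len() returns int; int / int returns float

int, float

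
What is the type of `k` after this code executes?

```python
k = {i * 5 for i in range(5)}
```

A set comprehension {expr for x in iterable} produces a set

set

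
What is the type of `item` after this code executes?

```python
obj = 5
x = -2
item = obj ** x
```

int ** negative int returns float

float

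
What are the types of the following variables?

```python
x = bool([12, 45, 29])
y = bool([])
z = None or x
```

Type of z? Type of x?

None or <bool> returns the bool; bool() returns bool

bool, bool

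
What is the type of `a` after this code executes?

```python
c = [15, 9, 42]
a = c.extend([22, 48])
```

list.extend() returns None

NoneType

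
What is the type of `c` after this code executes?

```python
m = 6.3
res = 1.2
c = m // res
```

float // float returns float (floor division preserves float type)

float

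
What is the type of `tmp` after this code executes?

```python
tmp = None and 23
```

'and' returns first falsy value (None)

NoneType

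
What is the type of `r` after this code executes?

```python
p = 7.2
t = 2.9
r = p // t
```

float // float returns float (floor division preserves float type)

float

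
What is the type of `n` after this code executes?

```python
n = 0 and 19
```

'and' returns the first falsy value (0, which is int)

int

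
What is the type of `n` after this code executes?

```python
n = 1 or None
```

'or' returns first truthy value (1, int)

int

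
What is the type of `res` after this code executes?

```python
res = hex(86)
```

hex() returns str representation

str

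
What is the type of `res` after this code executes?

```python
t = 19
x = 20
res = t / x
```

int / int always returns float in Python 3 (19 / 20 = 0.95)

float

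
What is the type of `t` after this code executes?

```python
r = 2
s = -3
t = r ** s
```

int ** negative int returns float

float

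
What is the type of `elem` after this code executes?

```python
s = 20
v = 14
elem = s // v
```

int // int returns int (20 // 14 = 1)

int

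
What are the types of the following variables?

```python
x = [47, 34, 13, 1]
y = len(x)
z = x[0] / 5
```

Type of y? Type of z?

len() returns int; int / int returns float

int, float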